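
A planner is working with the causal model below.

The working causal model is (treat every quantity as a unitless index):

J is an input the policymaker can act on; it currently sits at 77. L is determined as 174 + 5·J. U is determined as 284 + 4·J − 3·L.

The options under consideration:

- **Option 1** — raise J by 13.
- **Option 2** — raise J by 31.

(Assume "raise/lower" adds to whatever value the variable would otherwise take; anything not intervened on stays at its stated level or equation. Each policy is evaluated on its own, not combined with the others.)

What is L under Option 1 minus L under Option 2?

-90

Option 1 (J + 13):
  J = 77 + 13 = 90
  L = 174 + 5·90 = 624
Option 2 (J + 31):
  J = 77 + 31 = 108
  L = 174 + 5·108 = 714
L: 624 − 714 = -90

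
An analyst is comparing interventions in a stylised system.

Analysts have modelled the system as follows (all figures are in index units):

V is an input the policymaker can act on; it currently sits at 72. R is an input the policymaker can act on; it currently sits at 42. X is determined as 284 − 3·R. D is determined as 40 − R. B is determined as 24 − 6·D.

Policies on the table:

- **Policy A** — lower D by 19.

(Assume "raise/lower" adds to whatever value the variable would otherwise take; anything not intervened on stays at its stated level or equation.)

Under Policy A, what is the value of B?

150

Policy A (D − 19):
  R = 42
  D = 40 − 42 (−19 from intervention) = -21
  B = 24 − 6·(-21) = 150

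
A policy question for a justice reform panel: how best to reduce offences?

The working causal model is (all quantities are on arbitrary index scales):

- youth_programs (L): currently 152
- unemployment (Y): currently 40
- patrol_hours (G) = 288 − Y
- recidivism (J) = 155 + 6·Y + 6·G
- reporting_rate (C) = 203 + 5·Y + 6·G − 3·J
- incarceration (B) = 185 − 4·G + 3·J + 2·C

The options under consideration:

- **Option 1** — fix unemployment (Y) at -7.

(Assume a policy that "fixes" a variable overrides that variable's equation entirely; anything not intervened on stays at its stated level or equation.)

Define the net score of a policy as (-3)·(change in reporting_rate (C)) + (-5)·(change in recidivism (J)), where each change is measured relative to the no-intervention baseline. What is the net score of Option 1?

Baseline:
  Y = 40
  G = 288 − 40 = 248
  J = 155 + 6·40 + 6·248 = 1883
  C = 203 + 5·40 + 6·248 − 3·1883 = -3758
Option 1 (Y := -7):
  Y = -7
  G = 288 − (-7) = 295
  J = 155 + 6·(-7) + 6·295 = 1883
  C = 203 + 5·(-7) + 6·295 − 3·1883 = -3711
ΔC = -3711 − (-3758) = 47; ΔJ = 1883 − 1883 = 0
Score = (-3)·47 + (-5)·0 = -141

-141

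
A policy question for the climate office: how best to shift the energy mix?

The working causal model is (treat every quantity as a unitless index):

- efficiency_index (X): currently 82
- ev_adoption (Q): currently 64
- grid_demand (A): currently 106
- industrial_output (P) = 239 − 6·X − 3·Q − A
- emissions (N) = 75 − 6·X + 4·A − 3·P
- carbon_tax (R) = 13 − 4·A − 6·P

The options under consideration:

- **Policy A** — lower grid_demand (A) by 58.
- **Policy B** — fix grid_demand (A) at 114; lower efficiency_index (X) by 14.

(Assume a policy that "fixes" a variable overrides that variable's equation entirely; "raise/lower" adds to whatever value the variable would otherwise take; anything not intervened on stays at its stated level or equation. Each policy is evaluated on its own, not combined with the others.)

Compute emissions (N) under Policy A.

1254

Policy A (A − 58):
  X = 82
  Q = 64
  A = 106 − 58 = 48
  P = 239 − 6·82 − 3·64 − 48 = -493
  N = 75 − 6·82 + 4·48 − 3·(-493) = 1254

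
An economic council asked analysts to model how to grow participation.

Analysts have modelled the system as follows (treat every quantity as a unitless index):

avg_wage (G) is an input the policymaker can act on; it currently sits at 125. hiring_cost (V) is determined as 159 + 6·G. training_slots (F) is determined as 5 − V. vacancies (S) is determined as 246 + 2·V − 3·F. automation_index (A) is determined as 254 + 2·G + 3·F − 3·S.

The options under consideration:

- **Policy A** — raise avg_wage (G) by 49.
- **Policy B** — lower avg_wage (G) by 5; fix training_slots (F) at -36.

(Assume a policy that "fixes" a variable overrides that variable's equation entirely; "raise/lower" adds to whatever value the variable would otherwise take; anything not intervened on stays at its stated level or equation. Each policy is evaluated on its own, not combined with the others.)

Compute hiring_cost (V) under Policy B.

879

Policy B (G − 5, F := -36):
  G = 125 − 5 = 120
  V = 159 + 6·120 = 879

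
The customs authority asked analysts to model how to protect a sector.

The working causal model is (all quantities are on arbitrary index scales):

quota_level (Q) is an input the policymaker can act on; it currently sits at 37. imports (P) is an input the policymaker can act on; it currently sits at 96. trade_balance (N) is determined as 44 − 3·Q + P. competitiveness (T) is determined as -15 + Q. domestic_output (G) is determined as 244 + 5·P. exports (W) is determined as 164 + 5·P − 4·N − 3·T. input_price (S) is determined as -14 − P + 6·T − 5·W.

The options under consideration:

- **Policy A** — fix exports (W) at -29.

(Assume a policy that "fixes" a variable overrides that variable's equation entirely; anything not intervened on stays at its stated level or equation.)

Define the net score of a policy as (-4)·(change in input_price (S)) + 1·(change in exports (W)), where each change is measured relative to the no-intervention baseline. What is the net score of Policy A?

-10311

Baseline:
  Q = 37
  P = 96
  N = 44 − 3·37 + 96 = 29
  T = -15 + 37 = 22
  W = 164 + 5·96 − 4·29 − 3·22 = 462
  S = -14 − 96 + 6·22 − 5·462 = -2288
Policy A (W := -29):
  Q = 37
  P = 96
  N = 44 − 3·37 + 96 = 29
  T = -15 + 37 = 22
  W = -29
  S = -14 − 96 + 6·22 − 5·(-29) = 167
ΔS = 167 − (-2288) = 2455; ΔW = -29 − 462 = -491
Score = (-4)·2455 + 1·(-491) = -10311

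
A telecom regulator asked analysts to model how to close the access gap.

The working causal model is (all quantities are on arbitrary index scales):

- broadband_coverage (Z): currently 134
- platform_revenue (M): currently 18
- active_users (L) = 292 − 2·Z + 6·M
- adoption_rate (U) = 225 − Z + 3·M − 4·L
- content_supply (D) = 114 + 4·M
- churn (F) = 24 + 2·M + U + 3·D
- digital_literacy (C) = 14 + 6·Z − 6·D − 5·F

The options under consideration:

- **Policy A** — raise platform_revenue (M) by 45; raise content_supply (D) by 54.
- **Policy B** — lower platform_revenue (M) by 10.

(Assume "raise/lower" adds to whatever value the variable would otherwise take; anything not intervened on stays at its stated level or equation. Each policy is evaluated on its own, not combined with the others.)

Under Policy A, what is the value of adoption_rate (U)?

-1328

Policy A (M + 45, D + 54):
  Z = 134
  M = 18 + 45 = 63
  L = 292 − 2·134 + 6·63 = 402
  U = 225 − 134 + 3·63 − 4·402 = -1328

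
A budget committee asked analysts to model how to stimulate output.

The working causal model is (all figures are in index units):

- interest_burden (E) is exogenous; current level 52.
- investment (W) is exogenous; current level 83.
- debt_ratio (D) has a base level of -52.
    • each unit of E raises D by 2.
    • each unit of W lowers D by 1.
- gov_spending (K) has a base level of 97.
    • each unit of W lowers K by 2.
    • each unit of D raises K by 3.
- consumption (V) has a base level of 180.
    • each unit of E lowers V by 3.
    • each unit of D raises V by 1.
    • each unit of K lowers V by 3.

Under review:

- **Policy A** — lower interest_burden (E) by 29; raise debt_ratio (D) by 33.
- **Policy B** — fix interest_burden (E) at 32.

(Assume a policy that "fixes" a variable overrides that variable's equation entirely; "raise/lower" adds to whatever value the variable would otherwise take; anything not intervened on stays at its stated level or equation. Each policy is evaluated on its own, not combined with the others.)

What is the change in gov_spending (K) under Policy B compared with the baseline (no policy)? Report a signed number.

Baseline:
  E = 52
  W = 83
  D = -52 + 2·52 − 83 = -31
  K = 97 − 2·83 + 3·(-31) = -162
Policy B (E := 32):
  E = 32
  W = 83
  D = -52 + 2·32 − 83 = -71
  K = 97 − 2·83 + 3·(-71) = -282
Change in K: -282 − (-162) = -120

-120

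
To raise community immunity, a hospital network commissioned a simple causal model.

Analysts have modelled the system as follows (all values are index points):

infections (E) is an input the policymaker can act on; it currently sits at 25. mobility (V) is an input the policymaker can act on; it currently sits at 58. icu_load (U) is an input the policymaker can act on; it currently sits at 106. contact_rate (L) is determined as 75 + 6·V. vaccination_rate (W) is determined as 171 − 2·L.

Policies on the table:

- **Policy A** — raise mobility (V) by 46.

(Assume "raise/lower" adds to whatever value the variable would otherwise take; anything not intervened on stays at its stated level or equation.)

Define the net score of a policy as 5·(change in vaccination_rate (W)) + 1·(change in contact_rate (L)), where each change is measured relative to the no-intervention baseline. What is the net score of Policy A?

Baseline:
  V = 58
  L = 75 + 6·58 = 423
  W = 171 − 2·423 = -675
Policy A (V + 46):
  V = 58 + 46 = 104
  L = 75 + 6·104 = 699
  W = 171 − 2·699 = -1227
ΔW = -1227 − (-675) = -552; ΔL = 699 − 423 = 276
Score = 5·(-552) + 1·276 = -2484

-2484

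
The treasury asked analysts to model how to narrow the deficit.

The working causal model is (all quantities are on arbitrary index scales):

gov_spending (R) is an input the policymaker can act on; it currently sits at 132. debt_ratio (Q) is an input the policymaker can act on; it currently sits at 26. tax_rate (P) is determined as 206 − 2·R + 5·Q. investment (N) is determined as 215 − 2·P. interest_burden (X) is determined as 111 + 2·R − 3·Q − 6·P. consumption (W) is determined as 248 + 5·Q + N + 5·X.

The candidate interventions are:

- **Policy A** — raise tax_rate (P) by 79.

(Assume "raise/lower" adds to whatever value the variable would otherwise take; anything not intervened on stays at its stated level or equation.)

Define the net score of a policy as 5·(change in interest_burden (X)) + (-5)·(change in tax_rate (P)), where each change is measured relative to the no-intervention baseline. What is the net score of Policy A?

Baseline:
  R = 132
  Q = 26
  P = 206 − 2·132 + 5·26 = 72
  X = 111 + 2·132 − 3·26 − 6·72 = -135
Policy A (P + 79):
  R = 132
  Q = 26
  P = 206 − 2·132 + 5·26 (+79 from intervention) = 151
  X = 111 + 2·132 − 3·26 − 6·151 = -609
ΔX = -609 − (-135) = -474; ΔP = 151 − 72 = 79
Score = 5·(-474) + (-5)·79 = -2765

-2765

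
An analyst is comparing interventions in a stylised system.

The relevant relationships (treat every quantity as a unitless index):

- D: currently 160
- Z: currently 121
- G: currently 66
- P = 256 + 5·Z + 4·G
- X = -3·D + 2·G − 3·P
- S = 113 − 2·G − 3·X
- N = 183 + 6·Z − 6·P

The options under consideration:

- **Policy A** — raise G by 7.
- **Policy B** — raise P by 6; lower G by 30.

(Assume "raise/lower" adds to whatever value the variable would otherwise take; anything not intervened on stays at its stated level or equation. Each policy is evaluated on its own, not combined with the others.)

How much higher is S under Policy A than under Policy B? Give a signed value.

982

Policy A (G + 7):
  D = 160
  Z = 121
  G = 66 + 7 = 73
  P = 256 + 5·121 + 4·73 = 1153
  X = 0 − 3·160 + 2·73 − 3·1153 = -3793
  S = 113 − 2·73 − 3·(-3793) = 11346
Policy B (P + 6, G − 30):
  D = 160
  Z = 121
  G = 66 − 30 = 36
  P = 256 + 5·121 + 4·36 (+6 from intervention) = 1011
  X = 0 − 3·160 + 2·36 − 3·1011 = -3441
  S = 113 − 2·36 − 3·(-3441) = 10364
S: 11346 − 10364 = 982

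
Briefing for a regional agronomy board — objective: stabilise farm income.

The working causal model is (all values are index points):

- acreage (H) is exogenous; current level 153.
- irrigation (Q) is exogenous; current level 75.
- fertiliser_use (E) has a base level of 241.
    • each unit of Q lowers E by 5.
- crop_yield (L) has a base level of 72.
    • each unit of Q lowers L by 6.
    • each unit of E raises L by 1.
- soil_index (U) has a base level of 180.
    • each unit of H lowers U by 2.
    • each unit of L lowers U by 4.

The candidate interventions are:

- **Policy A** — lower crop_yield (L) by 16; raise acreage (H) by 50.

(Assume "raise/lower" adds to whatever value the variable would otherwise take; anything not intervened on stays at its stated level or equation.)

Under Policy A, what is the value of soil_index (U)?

Policy A (L − 16, H + 50):
  H = 153 + 50 = 203
  Q = 75
  E = 241 − 5·75 = -134
  L = 72 − 6·75 + (-134) (−16 from intervention) = -528
  U = 180 − 2·203 − 4·(-528) = 1886

1886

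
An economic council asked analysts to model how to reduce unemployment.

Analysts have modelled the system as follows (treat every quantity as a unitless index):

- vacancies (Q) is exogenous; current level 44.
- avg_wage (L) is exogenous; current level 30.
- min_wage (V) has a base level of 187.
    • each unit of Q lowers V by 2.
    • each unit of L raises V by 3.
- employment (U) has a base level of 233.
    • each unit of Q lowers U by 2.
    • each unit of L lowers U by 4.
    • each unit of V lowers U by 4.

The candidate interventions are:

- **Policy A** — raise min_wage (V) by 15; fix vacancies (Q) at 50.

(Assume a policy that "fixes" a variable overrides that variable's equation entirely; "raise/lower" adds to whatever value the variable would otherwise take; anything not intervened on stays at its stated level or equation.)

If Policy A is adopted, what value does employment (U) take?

-755

Policy A (V + 15, Q := 50):
  Q = 50
  L = 30
  V = 187 − 2·50 + 3·30 (+15 from intervention) = 192
  U = 233 − 2·50 − 4·30 − 4·192 = -755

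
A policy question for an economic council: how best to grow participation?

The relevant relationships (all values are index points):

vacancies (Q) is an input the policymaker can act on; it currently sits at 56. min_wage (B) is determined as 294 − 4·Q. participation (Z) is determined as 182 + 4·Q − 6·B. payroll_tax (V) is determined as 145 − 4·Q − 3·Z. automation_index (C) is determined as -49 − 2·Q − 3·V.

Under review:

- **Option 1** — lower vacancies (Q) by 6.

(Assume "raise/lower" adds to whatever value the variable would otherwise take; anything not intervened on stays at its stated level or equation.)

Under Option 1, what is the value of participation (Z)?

-182

Option 1 (Q − 6):
  Q = 56 − 6 = 50
  B = 294 − 4·50 = 94
  Z = 182 + 4·50 − 6·94 = -182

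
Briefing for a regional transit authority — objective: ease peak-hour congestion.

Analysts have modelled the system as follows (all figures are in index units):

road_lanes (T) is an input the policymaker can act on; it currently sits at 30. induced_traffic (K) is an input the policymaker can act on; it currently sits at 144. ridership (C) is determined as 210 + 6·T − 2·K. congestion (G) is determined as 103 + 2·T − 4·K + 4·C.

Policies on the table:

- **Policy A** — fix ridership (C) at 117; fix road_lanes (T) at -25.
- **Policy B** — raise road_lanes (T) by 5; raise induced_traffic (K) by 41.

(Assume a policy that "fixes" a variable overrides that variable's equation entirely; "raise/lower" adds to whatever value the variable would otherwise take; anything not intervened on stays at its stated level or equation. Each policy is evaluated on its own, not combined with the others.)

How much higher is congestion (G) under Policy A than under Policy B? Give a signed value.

Policy A (C := 117, T := -25):
  T = -25
  K = 144
  C = 117
  G = 103 + 2·(-25) − 4·144 + 4·117 = -55
Policy B (T + 5, K + 41):
  T = 30 + 5 = 35
  K = 144 + 41 = 185
  C = 210 + 6·35 − 2·185 = 50
  G = 103 + 2·35 − 4·185 + 4·50 = -367
G: -55 − (-367) = 312

312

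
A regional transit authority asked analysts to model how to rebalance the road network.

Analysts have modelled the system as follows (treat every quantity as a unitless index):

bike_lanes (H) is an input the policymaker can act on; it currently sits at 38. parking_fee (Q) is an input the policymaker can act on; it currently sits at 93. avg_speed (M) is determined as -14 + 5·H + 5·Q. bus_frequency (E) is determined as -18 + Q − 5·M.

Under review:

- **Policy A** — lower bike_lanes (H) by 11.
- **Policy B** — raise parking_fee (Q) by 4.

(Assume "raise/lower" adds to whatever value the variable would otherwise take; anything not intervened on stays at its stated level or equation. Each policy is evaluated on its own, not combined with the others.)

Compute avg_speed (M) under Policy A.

Policy A (H − 11):
  H = 38 − 11 = 27
  Q = 93
  M = -14 + 5·27 + 5·93 = 586

586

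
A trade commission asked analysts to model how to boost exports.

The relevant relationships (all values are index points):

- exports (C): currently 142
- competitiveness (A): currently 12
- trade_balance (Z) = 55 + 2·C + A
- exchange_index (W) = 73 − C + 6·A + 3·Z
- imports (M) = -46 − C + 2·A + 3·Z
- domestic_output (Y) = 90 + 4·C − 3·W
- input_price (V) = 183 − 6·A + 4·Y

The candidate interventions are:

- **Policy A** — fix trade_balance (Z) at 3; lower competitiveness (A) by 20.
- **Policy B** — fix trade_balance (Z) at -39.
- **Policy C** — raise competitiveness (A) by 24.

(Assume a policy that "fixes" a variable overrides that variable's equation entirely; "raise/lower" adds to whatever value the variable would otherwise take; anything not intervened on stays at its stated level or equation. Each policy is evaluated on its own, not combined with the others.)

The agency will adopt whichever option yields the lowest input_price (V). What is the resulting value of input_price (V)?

-12665

Policy A (Z := 3, A − 20):
  C = 142
  A = 12 − 20 = -8
  Z = 3
  W = 73 − 142 + 6·(-8) + 3·3 = -108
  Y = 90 + 4·142 − 3·(-108) = 982
  V = 183 − 6·(-8) + 4·982 = 4159
Policy B (Z := -39):
  C = 142
  A = 12
  Z = -39
  W = 73 − 142 + 6·12 + 3·(-39) = -114
  Y = 90 + 4·142 − 3·(-114) = 1000
  V = 183 − 6·12 + 4·1000 = 4111
Policy C (A + 24):
  C = 142
  A = 12 + 24 = 36
  Z = 55 + 2·142 + 36 = 375
  W = 73 − 142 + 6·36 + 3·375 = 1272
  Y = 90 + 4·142 − 3·1272 = -3158
  V = 183 − 6·36 + 4·(-3158) = -12665
Comparing — Policy A: V=4159, Policy B: V=4111, Policy C: V=-12665. Lowest is -12665 (Policy C).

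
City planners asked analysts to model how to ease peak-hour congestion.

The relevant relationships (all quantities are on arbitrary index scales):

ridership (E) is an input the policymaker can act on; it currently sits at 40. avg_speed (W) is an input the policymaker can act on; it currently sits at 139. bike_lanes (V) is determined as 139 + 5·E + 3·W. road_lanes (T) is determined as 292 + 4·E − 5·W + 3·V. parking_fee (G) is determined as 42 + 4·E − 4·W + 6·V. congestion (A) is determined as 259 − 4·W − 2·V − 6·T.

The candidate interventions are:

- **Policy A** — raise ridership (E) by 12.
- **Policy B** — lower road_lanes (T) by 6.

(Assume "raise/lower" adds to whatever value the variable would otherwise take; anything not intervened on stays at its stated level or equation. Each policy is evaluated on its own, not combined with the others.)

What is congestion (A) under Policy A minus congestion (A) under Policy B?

-1524

Policy A (E + 12):
  E = 40 + 12 = 52
  W = 139
  V = 139 + 5·52 + 3·139 = 816
  T = 292 + 4·52 − 5·139 + 3·816 = 2253
  A = 259 − 4·139 − 2·816 − 6·2253 = -15447
Policy B (T − 6):
  E = 40
  W = 139
  V = 139 + 5·40 + 3·139 = 756
  T = 292 + 4·40 − 5·139 + 3·756 (−6 from intervention) = 2019
  A = 259 − 4·139 − 2·756 − 6·2019 = -13923
A: -15447 − (-13923) = -1524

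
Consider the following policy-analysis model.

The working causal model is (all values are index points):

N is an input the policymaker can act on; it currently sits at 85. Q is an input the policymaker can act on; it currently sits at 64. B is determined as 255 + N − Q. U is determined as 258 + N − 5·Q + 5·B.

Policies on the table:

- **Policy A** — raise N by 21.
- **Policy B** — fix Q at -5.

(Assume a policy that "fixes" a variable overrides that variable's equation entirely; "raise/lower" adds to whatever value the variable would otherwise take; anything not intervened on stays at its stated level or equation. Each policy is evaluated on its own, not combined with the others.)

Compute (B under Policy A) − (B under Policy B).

Policy A (N + 21):
  N = 85 + 21 = 106
  Q = 64
  B = 255 + 106 − 64 = 297
Policy B (Q := -5):
  N = 85
  Q = -5
  B = 255 + 85 − (-5) = 345
B: 297 − 345 = -48

-48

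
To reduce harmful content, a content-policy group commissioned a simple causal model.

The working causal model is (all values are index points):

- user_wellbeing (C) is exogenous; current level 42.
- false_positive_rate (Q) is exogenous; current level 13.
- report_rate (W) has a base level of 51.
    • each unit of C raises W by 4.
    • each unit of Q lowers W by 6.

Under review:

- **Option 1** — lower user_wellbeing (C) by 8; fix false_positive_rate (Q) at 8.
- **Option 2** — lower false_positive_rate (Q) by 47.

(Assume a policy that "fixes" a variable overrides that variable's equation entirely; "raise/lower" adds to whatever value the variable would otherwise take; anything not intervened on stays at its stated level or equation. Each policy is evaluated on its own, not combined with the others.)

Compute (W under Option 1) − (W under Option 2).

-284

Option 1 (C − 8, Q := 8):
  C = 42 − 8 = 34
  Q = 8
  W = 51 + 4·34 − 6·8 = 139
Option 2 (Q − 47):
  C = 42
  Q = 13 − 47 = -34
  W = 51 + 4·42 − 6·(-34) = 423
W: 139 − 423 = -284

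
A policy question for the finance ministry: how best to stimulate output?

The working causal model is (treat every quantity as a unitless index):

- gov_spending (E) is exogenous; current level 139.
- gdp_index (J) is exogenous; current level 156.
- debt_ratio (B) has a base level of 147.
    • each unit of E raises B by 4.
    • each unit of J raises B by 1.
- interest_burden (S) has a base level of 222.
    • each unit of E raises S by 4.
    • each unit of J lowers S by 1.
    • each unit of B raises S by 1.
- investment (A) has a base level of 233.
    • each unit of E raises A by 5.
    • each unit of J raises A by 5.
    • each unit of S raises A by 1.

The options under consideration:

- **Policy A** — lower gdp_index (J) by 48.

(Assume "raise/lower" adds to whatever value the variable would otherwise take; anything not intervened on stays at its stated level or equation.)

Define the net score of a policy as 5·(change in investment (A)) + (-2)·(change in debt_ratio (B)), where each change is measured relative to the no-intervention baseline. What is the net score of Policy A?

Baseline:
  E = 139
  J = 156
  B = 147 + 4·139 + 156 = 859
  S = 222 + 4·139 − 156 + 859 = 1481
  A = 233 + 5·139 + 5·156 + 1481 = 3189
Policy A (J − 48):
  E = 139
  J = 156 − 48 = 108
  B = 147 + 4·139 + 108 = 811
  S = 222 + 4·139 − 108 + 811 = 1481
  A = 233 + 5·139 + 5·108 + 1481 = 2949
ΔA = 2949 − 3189 = -240; ΔB = 811 − 859 = -48
Score = 5·(-240) + (-2)·(-48) = -1104

-1104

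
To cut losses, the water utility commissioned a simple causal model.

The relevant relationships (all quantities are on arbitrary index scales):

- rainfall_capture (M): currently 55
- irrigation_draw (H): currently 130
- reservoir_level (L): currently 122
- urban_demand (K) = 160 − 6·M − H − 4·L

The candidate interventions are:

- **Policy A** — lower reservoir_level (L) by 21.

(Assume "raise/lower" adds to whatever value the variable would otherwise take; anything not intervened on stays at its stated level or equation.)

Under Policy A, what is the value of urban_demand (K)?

Policy A (L − 21):
  M = 55
  H = 130
  L = 122 − 21 = 101
  K = 160 − 6·55 − 130 − 4·101 = -704

-704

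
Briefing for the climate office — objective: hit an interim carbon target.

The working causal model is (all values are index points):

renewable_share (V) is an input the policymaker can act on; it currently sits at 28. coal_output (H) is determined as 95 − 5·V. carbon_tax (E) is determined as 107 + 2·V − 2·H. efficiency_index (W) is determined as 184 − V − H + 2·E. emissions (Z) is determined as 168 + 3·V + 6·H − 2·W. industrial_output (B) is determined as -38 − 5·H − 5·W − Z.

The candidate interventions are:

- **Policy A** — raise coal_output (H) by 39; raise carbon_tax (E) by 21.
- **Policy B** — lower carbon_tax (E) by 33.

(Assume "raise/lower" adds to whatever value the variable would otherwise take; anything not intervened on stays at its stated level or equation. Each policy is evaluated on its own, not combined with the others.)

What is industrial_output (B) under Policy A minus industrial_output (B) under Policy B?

Policy A (H + 39, E + 21):
  V = 28
  H = 95 − 5·28 (+39 from intervention) = -6
  E = 107 + 2·28 − 2·(-6) (+21 from intervention) = 196
  W = 184 − 28 − (-6) + 2·196 = 554
  Z = 168 + 3·28 + 6·(-6) − 2·554 = -892
  B = -38 − 5·(-6) − 5·554 − (-892) = -1886
Policy B (E − 33):
  V = 28
  H = 95 − 5·28 = -45
  E = 107 + 2·28 − 2·(-45) (−33 from intervention) = 220
  W = 184 − 28 − (-45) + 2·220 = 641
  Z = 168 + 3·28 + 6·(-45) − 2·641 = -1300
  B = -38 − 5·(-45) − 5·641 − (-1300) = -1718
B: -1886 − (-1718) = -168

-168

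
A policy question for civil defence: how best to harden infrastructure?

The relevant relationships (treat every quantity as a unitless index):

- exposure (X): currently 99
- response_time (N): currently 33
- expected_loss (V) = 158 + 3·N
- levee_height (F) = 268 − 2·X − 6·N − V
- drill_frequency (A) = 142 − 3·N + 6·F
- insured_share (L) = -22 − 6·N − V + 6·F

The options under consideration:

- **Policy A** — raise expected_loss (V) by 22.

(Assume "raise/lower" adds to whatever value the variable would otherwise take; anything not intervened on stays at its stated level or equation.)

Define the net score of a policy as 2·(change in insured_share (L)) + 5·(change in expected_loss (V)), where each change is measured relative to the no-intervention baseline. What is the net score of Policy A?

-198

Baseline:
  X = 99
  N = 33
  V = 158 + 3·33 = 257
  F = 268 − 2·99 − 6·33 − 257 = -385
  L = -22 − 6·33 − 257 + 6·(-385) = -2787
Policy A (V + 22):
  X = 99
  N = 33
  V = 158 + 3·33 (+22 from intervention) = 279
  F = 268 − 2·99 − 6·33 − 279 = -407
  L = -22 − 6·33 − 279 + 6·(-407) = -2941
ΔL = -2941 − (-2787) = -154; ΔV = 279 − 257 = 22
Score = 2·(-154) + 5·22 = -198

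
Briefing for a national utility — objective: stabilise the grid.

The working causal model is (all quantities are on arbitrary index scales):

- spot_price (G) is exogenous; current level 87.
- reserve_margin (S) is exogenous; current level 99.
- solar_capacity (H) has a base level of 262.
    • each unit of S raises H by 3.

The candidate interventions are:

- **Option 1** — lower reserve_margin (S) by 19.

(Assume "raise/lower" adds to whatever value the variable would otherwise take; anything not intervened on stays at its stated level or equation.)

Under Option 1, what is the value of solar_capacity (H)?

Option 1 (S − 19):
  S = 99 − 19 = 80
  H = 262 + 3·80 = 502

502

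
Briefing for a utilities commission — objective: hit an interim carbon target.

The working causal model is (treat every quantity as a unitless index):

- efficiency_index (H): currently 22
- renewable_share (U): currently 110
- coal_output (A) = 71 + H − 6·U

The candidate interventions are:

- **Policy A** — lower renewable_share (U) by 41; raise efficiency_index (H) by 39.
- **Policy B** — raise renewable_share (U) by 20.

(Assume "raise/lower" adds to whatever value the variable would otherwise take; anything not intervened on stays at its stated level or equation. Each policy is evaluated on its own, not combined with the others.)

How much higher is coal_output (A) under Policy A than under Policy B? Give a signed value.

405

Policy A (U − 41, H + 39):
  H = 22 + 39 = 61
  U = 110 − 41 = 69
  A = 71 + 61 − 6·69 = -282
Policy B (U + 20):
  H = 22
  U = 110 + 20 = 130
  A = 71 + 22 − 6·130 = -687
A: -282 − (-687) = 405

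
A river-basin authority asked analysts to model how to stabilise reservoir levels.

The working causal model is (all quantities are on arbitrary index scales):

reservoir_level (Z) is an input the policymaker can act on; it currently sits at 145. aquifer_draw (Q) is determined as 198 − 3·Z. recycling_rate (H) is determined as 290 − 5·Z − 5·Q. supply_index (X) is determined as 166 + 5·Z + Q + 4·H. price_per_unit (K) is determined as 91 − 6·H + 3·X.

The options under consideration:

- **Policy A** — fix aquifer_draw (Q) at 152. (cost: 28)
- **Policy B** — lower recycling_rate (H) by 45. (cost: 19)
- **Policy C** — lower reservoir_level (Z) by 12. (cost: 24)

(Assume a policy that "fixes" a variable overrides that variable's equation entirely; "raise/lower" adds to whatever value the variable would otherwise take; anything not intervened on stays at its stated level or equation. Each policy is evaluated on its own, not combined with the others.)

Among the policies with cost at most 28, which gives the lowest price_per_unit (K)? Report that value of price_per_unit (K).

-3950

Policy A (Q := 152):
  Z = 145
  Q = 152
  H = 290 − 5·145 − 5·152 = -1195
  X = 166 + 5·145 + 152 + 4·(-1195) = -3737
  K = 91 − 6·(-1195) + 3·(-3737) = -3950
Policy B (H − 45):
  Z = 145
  Q = 198 − 3·145 = -237
  H = 290 − 5·145 − 5·(-237) (−45 from intervention) = 705
  X = 166 + 5·145 + (-237) + 4·705 = 3474
  K = 91 − 6·705 + 3·3474 = 6283
Policy C (Z − 12):
  Z = 145 − 12 = 133
  Q = 198 − 3·133 = -201
  H = 290 − 5·133 − 5·(-201) = 630
  X = 166 + 5·133 + (-201) + 4·630 = 3150
  K = 91 − 6·630 + 3·3150 = 5761
Comparing — Policy A: K=-3950, Policy B: K=6283, Policy C: K=5761. Lowest is -3950 (Policy A).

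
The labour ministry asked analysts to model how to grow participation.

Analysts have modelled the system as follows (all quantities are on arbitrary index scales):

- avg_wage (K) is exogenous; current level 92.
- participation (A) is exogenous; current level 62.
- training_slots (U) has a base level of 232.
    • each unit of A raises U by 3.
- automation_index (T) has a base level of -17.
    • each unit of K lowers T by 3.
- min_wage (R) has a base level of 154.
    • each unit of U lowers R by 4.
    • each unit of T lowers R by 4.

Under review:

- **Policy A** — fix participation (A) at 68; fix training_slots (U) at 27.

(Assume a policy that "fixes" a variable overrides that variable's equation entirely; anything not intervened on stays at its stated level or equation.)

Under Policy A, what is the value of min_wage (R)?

Policy A (A := 68, U := 27):
  K = 92
  A = 68
  U = 27
  T = -17 − 3·92 = -293
  R = 154 − 4·27 − 4·(-293) = 1218

1218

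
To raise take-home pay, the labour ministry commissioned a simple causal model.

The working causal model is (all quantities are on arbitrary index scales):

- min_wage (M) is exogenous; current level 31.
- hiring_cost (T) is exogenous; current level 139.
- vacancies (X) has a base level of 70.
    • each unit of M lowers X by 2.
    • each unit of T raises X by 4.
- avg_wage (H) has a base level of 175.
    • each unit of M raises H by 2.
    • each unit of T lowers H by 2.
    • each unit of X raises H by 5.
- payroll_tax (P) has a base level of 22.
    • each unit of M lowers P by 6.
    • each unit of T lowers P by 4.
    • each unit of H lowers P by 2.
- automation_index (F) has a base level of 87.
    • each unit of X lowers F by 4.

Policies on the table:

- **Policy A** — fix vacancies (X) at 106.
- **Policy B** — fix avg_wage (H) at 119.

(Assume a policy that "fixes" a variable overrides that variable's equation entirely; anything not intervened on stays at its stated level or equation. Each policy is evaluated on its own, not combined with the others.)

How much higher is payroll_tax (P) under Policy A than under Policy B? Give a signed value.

-740

Policy A (X := 106):
  M = 31
  T = 139
  X = 106
  H = 175 + 2·31 − 2·139 + 5·106 = 489
  P = 22 − 6·31 − 4·139 − 2·489 = -1698
Policy B (H := 119):
  M = 31
  T = 139
  X = 70 − 2·31 + 4·139 = 564
  H = 119
  P = 22 − 6·31 − 4·139 − 2·119 = -958
P: -1698 − (-958) = -740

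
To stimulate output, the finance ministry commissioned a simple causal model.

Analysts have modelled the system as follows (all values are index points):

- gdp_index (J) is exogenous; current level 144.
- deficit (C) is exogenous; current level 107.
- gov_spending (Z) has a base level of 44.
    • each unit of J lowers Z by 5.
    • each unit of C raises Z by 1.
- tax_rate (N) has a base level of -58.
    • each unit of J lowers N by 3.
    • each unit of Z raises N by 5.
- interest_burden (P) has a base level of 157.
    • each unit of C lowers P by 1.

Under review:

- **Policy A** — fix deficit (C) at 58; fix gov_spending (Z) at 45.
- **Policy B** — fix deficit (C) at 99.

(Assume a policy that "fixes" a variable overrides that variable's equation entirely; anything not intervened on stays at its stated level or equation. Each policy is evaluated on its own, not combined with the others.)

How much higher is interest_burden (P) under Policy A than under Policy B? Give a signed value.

41

Policy A (C := 58, Z := 45):
  C = 58
  P = 157 − 58 = 99
Policy B (C := 99):
  C = 99
  P = 157 − 99 = 58
P: 99 − 58 = 41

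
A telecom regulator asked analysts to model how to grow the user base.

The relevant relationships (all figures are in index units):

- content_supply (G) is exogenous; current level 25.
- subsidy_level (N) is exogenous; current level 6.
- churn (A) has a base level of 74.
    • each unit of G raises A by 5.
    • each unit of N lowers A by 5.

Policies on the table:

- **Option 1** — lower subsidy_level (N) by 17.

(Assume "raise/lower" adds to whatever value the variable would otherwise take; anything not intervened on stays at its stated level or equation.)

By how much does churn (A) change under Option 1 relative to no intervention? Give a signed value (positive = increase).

85

Baseline:
  G = 25
  N = 6
  A = 74 + 5·25 − 5·6 = 169
Option 1 (N − 17):
  G = 25
  N = 6 − 17 = -11
  A = 74 + 5·25 − 5·(-11) = 254
Change in A: 254 − 169 = 85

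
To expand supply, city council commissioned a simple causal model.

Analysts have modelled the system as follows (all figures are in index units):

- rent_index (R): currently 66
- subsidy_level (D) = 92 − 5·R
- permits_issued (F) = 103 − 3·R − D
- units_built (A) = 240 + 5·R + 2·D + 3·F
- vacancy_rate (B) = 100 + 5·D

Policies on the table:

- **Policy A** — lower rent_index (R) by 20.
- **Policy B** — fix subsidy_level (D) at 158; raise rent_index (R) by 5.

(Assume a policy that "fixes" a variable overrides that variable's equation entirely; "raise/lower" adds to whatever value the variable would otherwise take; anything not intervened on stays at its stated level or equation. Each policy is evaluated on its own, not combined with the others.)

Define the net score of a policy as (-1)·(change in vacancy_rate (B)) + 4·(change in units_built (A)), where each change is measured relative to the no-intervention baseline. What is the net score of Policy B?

-3644

Baseline:
  R = 66
  D = 92 − 5·66 = -238
  F = 103 − 3·66 − (-238) = 143
  A = 240 + 5·66 + 2·(-238) + 3·143 = 523
  B = 100 + 5·(-238) = -1090
Policy B (D := 158, R + 5):
  R = 66 + 5 = 71
  D = 158
  F = 103 − 3·71 − 158 = -268
  A = 240 + 5·71 + 2·158 + 3·(-268) = 107
  B = 100 + 5·158 = 890
ΔB = 890 − (-1090) = 1980; ΔA = 107 − 523 = -416
Score = (-1)·1980 + 4·(-416) = -3644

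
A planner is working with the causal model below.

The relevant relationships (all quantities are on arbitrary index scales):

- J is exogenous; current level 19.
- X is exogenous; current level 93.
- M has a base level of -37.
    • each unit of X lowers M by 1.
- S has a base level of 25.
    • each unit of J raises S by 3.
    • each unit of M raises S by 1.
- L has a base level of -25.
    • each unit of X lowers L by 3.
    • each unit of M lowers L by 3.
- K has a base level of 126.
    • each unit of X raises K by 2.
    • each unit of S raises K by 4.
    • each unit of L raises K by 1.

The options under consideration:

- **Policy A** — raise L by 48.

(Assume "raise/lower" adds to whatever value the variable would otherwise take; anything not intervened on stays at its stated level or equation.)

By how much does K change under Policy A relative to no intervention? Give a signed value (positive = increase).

Baseline:
  J = 19
  X = 93
  M = -37 − 93 = -130
  S = 25 + 3·19 + (-130) = -48
  L = -25 − 3·93 − 3·(-130) = 86
  K = 126 + 2·93 + 4·(-48) + 86 = 206
Policy A (L + 48):
  J = 19
  X = 93
  M = -37 − 93 = -130
  S = 25 + 3·19 + (-130) = -48
  L = -25 − 3·93 − 3·(-130) (+48 from intervention) = 134
  K = 126 + 2·93 + 4·(-48) + 134 = 254
Change in K: 254 − 206 = 48

48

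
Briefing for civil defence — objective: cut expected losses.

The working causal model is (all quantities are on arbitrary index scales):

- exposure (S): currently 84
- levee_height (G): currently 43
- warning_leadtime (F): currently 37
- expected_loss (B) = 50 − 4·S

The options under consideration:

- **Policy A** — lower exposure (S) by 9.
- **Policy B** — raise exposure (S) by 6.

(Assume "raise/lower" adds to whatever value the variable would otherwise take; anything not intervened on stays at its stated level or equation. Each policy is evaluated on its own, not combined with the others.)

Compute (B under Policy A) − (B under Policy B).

60

Policy A (S − 9):
  S = 84 − 9 = 75
  B = 50 − 4·75 = -250
Policy B (S + 6):
  S = 84 + 6 = 90
  B = 50 − 4·90 = -310
B: -250 − (-310) = 60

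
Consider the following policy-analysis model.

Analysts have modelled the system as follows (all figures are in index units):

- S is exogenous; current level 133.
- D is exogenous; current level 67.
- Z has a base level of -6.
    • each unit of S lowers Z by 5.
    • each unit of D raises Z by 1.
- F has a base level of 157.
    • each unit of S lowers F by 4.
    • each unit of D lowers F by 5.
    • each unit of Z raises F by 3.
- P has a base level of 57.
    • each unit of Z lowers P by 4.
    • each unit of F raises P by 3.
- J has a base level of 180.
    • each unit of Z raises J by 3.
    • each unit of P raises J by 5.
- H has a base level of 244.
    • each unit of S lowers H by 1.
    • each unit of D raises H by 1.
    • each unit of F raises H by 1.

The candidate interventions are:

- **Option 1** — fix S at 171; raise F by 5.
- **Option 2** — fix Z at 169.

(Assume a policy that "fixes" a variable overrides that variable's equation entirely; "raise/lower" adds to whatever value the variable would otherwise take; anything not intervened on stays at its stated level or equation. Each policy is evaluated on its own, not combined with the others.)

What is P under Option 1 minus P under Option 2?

-5256

Option 1 (S := 171, F + 5):
  S = 171
  D = 67
  Z = -6 − 5·171 + 67 = -794
  F = 157 − 4·171 − 5·67 + 3·(-794) (+5 from intervention) = -3239
  P = 57 − 4·(-794) + 3·(-3239) = -6484
Option 2 (Z := 169):
  S = 133
  D = 67
  Z = 169
  F = 157 − 4·133 − 5·67 + 3·169 = -203
  P = 57 − 4·169 + 3·(-203) = -1228
P: -6484 − (-1228) = -5256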